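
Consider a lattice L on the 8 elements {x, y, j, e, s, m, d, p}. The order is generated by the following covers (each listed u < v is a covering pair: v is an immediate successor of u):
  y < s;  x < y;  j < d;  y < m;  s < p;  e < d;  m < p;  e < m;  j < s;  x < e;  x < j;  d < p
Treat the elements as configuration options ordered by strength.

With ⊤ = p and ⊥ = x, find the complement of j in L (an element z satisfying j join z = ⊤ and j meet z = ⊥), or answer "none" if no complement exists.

m

Need z with j ∨ z = p and j ∧ z = x.
Checking each element gives: m.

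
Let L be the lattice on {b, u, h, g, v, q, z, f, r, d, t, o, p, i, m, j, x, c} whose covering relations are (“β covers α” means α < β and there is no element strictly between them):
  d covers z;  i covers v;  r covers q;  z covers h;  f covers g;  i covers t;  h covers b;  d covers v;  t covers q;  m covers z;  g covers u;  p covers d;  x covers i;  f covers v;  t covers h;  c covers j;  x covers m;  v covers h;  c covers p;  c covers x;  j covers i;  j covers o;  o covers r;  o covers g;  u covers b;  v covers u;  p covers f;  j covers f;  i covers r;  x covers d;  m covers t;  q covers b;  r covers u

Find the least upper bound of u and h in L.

v

Common upper bounds of {u, h}: c, d, f, i, j, p, v, x.
The least among these is v.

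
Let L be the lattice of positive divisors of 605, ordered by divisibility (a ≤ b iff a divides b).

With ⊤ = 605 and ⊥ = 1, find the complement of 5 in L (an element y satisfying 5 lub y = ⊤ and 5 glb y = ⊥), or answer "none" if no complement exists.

121

Need y with 5 ∨ y = 605 and 5 ∧ y = 1.
Checking each element gives: 121.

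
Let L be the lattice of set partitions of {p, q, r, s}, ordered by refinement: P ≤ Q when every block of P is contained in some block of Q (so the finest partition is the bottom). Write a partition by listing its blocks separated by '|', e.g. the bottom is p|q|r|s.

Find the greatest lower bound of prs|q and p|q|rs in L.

The meet (common refinement) of prs|q and p|q|rs intersects blocks pairwise, giving p|q|rs.

p|q|rs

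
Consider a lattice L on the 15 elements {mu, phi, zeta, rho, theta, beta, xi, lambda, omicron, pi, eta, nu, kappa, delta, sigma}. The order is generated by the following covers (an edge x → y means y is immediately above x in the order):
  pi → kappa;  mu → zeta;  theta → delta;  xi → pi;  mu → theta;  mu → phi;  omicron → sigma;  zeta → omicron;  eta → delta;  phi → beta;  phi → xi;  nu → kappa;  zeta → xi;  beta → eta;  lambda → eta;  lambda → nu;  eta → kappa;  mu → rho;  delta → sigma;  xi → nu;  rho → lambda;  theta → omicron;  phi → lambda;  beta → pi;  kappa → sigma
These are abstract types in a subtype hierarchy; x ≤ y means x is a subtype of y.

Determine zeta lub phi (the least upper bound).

xi

Common upper bounds of {zeta, phi}: kappa, nu, pi, sigma, xi.
The least among these is xi.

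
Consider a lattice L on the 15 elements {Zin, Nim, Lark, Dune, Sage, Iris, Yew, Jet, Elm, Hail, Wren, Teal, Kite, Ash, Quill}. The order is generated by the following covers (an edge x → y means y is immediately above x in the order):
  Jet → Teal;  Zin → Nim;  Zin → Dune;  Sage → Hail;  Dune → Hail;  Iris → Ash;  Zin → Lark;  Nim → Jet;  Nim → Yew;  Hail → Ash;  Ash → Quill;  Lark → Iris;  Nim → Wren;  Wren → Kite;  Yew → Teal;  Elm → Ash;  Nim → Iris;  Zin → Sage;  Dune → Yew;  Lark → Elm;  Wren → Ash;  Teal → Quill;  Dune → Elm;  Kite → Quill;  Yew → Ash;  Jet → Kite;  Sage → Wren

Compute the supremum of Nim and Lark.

Iris

Common upper bounds of {Nim, Lark}: Ash, Iris, Quill.
The least among these is Iris.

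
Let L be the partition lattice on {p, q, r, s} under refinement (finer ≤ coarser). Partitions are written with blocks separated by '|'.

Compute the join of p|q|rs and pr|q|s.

Common upper bounds of {p|q|rs, pr|q|s}: pqrs, prs|q.
The least among these is prs|q.

prs|q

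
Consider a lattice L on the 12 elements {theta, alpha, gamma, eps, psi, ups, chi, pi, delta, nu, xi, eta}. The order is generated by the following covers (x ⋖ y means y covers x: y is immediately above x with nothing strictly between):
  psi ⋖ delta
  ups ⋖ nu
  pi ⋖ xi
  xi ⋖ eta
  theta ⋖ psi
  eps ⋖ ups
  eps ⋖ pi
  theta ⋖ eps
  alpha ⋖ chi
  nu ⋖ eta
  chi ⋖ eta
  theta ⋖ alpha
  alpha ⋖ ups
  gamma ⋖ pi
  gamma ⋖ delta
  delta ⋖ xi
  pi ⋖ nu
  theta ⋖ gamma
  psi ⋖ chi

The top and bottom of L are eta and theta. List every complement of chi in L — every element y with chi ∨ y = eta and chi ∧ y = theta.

Need y with chi ∨ y = eta and chi ∧ y = theta.
Checking each element gives: eps, gamma, pi.

eps, gamma, pi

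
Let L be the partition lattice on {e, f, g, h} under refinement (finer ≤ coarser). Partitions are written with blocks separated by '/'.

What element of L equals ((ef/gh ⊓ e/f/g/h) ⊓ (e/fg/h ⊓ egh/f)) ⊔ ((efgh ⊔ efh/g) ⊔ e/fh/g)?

efgh

ef/gh ∧ e/f/g/h = e/f/g/h
e/fg/h ∧ egh/f = e/f/g/h
e/f/g/h ∧ e/f/g/h = e/f/g/h
efgh ∨ efh/g = efgh
efgh ∨ e/fh/g = efgh
e/f/g/h ∨ efgh = efgh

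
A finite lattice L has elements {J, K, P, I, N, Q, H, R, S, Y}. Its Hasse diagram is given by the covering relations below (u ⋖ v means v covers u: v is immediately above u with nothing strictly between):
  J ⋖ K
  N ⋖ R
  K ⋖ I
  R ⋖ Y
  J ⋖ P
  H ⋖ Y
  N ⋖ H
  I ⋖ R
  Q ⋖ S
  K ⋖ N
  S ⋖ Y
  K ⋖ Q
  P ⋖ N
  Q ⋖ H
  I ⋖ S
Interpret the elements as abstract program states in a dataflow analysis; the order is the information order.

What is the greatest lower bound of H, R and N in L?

N

Common lower bounds of {H, R, N}: J, K, N, P.
The greatest among these is N.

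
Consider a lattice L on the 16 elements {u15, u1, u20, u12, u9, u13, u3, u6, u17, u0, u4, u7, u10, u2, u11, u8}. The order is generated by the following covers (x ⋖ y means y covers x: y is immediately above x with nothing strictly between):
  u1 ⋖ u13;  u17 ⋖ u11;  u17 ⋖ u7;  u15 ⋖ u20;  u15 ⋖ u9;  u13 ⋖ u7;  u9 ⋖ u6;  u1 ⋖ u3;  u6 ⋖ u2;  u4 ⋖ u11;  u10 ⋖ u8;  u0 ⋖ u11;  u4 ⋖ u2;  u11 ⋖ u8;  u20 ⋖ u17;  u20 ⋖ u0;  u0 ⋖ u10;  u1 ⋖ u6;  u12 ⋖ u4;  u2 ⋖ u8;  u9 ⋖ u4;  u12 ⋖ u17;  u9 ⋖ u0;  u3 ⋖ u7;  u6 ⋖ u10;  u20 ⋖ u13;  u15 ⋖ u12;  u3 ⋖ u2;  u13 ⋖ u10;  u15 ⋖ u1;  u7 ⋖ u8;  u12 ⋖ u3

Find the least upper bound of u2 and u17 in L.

u8

Common upper bounds of {u2, u17}: u8.
The least among these is u8.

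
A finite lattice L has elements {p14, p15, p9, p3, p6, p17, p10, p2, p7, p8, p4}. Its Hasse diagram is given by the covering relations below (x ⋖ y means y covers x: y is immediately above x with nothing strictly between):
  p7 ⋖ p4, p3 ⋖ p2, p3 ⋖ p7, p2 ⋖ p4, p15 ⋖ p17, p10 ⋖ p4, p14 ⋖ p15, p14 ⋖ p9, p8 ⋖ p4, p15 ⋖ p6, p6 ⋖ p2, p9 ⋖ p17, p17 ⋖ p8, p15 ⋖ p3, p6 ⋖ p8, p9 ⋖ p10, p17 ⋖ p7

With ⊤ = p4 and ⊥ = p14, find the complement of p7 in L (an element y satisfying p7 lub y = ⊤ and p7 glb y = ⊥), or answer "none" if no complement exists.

For every candidate y, either p7 ∨ y ≠ p4 or p7 ∧ y ≠ p14; no complement exists.

none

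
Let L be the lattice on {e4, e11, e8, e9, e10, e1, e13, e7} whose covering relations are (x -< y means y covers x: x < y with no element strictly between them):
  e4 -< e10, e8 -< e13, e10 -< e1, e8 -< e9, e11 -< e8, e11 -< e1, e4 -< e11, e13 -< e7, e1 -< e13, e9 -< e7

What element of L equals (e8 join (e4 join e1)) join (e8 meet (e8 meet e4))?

e4 ∨ e1 = e1
e8 ∨ e1 = e13
e8 ∧ e4 = e4
e8 ∧ e4 = e4
e13 ∨ e4 = e13

e13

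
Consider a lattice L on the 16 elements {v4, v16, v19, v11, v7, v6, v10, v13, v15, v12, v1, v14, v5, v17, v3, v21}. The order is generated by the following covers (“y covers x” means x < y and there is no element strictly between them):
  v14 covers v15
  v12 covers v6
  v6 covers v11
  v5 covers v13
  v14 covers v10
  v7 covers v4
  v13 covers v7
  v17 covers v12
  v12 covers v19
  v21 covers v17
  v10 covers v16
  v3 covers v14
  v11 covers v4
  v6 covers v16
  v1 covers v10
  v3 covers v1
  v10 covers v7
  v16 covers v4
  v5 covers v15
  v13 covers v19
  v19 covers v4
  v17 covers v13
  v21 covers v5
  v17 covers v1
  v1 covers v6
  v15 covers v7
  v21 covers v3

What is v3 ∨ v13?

v21

Common upper bounds of {v3, v13}: v21.
The least among these is v21.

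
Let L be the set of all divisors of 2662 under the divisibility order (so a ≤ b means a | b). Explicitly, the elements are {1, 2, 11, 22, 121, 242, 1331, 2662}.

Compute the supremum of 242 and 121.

Common upper bounds of {242, 121}: 242, 2662.
The least among these is 242.

242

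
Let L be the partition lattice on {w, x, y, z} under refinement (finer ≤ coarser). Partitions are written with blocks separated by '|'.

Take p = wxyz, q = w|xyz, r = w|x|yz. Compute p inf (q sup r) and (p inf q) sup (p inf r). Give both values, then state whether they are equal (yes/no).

w|xyz; w|xyz; yes

q sup r = w|xyz, so p inf (q sup r) = wxyz inf w|xyz = w|xyz.
p inf q = w|xyz and p inf r = w|x|yz, so (p inf q) sup (p inf r) = w|xyz sup w|x|yz = w|xyz.
Equal: yes.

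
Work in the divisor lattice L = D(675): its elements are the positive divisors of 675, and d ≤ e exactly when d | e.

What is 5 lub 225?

225

Common upper bounds of {5, 225}: 225, 675.
The least among these is 225.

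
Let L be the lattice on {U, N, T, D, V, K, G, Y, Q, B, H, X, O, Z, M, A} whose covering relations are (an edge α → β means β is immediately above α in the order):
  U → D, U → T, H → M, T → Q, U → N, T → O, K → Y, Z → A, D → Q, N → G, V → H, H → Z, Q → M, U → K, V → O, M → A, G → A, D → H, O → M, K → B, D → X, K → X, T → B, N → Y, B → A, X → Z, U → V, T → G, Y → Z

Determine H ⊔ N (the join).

Common upper bounds of {H, N}: A, Z.
The least among these is Z.

Z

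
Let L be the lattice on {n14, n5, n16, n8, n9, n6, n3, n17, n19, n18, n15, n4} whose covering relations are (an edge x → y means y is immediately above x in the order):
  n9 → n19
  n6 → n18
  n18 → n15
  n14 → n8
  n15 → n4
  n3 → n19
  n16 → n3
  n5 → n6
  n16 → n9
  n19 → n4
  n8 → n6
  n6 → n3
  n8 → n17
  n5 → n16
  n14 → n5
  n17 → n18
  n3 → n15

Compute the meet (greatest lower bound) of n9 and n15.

Common lower bounds of {n9, n15}: n14, n16, n5.
The greatest among these is n16.

n16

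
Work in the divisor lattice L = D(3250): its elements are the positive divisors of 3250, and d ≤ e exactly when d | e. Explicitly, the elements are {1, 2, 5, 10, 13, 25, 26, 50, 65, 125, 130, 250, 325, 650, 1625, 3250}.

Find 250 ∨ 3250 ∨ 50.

In the divisibility order, the join is the least common multiple: lcm(250, 3250, 50) = 3250.

3250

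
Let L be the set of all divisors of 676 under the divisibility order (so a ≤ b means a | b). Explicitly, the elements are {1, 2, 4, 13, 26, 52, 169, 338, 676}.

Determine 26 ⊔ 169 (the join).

338

Common upper bounds of {26, 169}: 338, 676.
The least among these is 338.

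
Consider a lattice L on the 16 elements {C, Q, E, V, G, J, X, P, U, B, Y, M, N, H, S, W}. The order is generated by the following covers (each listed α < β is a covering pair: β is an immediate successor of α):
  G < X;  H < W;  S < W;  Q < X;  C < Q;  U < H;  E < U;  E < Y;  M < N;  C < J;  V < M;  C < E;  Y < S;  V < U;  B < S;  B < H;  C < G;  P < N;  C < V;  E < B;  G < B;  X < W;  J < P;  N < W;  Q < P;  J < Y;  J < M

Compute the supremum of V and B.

Common upper bounds of {V, B}: H, W.
The least among these is H.

H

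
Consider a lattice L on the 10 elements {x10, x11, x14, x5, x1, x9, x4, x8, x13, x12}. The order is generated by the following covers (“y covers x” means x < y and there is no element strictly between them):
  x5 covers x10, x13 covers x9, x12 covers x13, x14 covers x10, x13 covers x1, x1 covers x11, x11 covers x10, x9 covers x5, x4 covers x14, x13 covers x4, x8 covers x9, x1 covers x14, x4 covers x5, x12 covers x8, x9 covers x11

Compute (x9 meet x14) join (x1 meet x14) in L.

x14

x9 ∧ x14 = x10
x1 ∧ x14 = x14
x10 ∨ x14 = x14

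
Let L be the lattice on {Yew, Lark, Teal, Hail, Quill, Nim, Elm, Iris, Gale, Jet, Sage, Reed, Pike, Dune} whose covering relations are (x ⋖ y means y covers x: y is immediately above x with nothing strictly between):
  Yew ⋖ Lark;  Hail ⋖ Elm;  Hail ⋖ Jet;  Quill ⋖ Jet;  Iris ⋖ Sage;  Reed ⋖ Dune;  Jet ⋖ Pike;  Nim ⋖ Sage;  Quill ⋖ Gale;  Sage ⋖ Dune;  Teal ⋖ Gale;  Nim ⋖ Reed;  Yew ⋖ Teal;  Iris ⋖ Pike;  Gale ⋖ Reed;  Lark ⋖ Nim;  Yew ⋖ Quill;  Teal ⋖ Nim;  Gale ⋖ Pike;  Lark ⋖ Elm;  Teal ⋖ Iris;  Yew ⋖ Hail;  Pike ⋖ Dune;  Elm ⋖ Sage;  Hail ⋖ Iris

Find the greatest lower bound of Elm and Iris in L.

Hail

Common lower bounds of {Elm, Iris}: Hail, Yew.
The greatest among these is Hail.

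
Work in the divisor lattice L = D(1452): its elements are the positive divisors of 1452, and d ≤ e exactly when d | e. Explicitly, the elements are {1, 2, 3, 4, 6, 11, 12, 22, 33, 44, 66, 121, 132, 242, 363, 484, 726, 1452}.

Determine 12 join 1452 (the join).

1452

In the divisibility order, the join is the least common multiple: lcm(12, 1452) = 1452.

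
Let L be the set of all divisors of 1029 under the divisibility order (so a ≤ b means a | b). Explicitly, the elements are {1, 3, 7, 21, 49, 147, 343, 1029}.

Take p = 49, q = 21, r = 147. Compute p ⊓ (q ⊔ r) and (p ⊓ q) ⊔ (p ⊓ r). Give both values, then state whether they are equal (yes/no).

q ⊔ r = 147, so p ⊓ (q ⊔ r) = 49 ⊓ 147 = 49.
p ⊓ q = 7 and p ⊓ r = 49, so (p ⊓ q) ⊔ (p ⊓ r) = 7 ⊔ 49 = 49.
Equal: yes.

49; 49; yes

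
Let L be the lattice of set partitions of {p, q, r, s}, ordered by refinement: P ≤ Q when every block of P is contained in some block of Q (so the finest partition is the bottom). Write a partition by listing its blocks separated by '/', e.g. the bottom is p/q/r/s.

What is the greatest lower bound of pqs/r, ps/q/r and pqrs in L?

The meet (common refinement) of pqs/r, ps/q/r, pqrs intersects blocks pairwise, giving ps/q/r.

ps/q/r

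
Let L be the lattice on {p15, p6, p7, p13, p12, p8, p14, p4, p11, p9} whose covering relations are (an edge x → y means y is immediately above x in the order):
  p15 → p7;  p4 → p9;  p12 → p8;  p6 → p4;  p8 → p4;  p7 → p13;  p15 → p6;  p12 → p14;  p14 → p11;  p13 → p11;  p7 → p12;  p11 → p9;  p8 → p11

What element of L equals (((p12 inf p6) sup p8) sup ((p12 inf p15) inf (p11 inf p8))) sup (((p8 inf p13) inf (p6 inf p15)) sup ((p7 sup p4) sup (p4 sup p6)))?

p12 ∧ p6 = p15
p15 ∨ p8 = p8
p12 ∧ p15 = p15
p11 ∧ p8 = p8
p15 ∧ p8 = p15
p8 ∨ p15 = p8
p8 ∧ p13 = p7
p6 ∧ p15 = p15
p7 ∧ p15 = p15
p7 ∨ p4 = p4
p4 ∨ p6 = p4
p4 ∨ p4 = p4
p15 ∨ p4 = p4
p8 ∨ p4 = p4

p4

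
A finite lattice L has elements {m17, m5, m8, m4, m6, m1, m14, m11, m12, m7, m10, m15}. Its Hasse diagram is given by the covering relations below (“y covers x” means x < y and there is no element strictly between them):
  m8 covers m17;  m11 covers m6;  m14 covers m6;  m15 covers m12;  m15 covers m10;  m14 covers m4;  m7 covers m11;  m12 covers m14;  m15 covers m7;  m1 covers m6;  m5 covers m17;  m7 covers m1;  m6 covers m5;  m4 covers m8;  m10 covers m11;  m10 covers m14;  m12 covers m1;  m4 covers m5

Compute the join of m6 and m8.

m14

Common upper bounds of {m6, m8}: m10, m12, m14, m15.
The least among these is m14.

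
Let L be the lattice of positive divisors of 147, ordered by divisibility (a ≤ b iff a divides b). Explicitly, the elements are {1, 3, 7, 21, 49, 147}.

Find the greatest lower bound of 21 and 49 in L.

In the divisibility order, the meet is the greatest common divisor: gcd(21, 49) = 7.

7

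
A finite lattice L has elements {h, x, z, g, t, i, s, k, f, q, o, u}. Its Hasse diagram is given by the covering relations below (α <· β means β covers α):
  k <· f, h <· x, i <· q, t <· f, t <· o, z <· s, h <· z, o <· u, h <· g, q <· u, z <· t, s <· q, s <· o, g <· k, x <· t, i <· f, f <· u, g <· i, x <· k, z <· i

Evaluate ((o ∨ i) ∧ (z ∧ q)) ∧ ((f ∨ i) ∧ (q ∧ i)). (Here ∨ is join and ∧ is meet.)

o ∨ i = u
z ∧ q = z
u ∧ z = z
f ∨ i = f
q ∧ i = i
f ∧ i = i
z ∧ i = z

z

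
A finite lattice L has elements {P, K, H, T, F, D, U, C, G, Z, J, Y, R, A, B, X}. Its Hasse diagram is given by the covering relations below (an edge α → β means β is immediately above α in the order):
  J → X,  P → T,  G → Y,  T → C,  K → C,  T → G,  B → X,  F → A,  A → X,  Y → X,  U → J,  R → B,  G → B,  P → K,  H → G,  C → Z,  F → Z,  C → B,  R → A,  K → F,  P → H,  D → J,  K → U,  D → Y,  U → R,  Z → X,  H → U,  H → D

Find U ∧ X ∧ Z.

K

Common lower bounds of {U, X, Z}: K, P.
The greatest among these is K.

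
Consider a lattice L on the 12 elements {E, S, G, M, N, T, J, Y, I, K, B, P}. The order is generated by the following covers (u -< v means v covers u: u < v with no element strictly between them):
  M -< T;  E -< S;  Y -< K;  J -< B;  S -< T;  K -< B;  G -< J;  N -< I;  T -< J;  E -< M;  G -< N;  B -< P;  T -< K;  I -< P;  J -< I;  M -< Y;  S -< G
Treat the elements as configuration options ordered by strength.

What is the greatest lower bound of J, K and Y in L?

M

Common lower bounds of {J, K, Y}: E, M.
The greatest among these is M.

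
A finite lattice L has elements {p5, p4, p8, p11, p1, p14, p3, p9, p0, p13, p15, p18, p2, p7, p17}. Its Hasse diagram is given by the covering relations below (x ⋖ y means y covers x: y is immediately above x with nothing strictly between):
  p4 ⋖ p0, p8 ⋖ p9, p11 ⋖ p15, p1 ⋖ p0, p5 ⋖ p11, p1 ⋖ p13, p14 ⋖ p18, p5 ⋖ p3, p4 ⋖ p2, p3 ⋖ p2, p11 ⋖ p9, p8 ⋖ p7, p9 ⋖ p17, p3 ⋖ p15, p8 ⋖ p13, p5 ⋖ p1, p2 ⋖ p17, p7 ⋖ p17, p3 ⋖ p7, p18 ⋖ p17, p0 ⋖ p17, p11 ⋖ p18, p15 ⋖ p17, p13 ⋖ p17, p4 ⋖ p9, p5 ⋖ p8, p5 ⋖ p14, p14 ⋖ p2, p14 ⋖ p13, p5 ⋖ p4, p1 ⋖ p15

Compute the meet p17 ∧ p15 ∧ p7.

Common lower bounds of {p17, p15, p7}: p3, p5.
The greatest among these is p3.

p3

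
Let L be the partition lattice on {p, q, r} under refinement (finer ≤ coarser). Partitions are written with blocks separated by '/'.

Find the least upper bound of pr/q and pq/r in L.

pqr

The join of pr/q and pq/r merges any blocks that overlap across the partitions, giving pqr.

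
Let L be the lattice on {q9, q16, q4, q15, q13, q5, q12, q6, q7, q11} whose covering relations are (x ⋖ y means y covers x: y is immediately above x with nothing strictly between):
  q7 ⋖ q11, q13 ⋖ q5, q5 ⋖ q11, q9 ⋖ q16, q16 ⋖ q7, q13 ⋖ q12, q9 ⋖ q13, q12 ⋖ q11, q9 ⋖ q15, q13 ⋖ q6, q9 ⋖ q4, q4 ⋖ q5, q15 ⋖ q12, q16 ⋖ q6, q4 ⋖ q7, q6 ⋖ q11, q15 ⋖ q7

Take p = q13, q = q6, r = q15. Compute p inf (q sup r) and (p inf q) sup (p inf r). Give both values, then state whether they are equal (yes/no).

q13; q13; yes

q sup r = q11, so p inf (q sup r) = q13 inf q11 = q13.
p inf q = q13 and p inf r = q9, so (p inf q) sup (p inf r) = q13 sup q9 = q13.
Equal: yes.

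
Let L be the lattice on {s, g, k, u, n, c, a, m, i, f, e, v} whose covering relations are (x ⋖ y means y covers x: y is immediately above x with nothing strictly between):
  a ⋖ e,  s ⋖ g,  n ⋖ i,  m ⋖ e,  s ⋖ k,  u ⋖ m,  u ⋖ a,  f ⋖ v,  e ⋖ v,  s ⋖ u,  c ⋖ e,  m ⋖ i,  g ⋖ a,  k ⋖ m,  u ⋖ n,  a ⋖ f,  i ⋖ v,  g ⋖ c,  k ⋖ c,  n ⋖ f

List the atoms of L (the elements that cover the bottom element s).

g, k, u

The atoms are exactly the elements that cover s: g, k, u.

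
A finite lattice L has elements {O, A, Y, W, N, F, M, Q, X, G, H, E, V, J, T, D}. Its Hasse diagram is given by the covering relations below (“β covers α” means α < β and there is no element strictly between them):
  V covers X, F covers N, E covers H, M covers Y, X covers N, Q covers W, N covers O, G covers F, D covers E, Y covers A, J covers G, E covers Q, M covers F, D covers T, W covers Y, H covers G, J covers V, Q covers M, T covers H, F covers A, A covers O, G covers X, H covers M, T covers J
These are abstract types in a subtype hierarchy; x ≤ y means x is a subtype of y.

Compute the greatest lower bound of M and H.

M

Common lower bounds of {M, H}: A, F, M, N, O, Y.
The greatest among these is M.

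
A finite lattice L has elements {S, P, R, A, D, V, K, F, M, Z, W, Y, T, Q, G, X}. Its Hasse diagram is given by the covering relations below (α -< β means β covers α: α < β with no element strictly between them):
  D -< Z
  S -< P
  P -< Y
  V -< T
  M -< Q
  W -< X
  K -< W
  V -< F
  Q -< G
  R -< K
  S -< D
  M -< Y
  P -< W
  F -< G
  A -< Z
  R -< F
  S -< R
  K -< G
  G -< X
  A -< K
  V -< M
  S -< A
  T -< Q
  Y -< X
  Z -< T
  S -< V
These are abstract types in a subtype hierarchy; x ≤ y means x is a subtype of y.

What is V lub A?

T

Common upper bounds of {V, A}: G, Q, T, X.
The least among these is T.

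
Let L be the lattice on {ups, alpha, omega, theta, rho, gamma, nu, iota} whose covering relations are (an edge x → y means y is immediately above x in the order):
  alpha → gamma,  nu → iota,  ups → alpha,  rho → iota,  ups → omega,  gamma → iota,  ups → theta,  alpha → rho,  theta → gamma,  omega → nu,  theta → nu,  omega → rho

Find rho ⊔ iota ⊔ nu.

iota

Common upper bounds of {rho, iota, nu}: iota.
The least among these is iota.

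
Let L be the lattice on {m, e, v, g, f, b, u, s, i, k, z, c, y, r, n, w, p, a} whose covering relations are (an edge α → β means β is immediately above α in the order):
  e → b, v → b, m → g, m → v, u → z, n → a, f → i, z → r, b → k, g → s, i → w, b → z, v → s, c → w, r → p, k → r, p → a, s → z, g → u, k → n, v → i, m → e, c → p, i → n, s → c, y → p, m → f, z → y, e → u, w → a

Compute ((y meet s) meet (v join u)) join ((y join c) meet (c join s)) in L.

y ∧ s = s
v ∨ u = z
s ∧ z = s
y ∨ c = p
c ∨ s = c
p ∧ c = c
s ∨ c = c

c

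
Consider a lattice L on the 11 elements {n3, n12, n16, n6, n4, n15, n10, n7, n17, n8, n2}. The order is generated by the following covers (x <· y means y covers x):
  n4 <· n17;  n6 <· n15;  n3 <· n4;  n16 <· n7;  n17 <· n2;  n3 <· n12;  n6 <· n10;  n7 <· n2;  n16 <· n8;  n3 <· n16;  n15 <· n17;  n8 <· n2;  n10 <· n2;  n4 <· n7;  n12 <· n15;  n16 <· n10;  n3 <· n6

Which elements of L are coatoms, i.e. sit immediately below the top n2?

n10, n17, n7, n8

The coatoms are exactly the elements covered by n2: n10, n17, n7, n8.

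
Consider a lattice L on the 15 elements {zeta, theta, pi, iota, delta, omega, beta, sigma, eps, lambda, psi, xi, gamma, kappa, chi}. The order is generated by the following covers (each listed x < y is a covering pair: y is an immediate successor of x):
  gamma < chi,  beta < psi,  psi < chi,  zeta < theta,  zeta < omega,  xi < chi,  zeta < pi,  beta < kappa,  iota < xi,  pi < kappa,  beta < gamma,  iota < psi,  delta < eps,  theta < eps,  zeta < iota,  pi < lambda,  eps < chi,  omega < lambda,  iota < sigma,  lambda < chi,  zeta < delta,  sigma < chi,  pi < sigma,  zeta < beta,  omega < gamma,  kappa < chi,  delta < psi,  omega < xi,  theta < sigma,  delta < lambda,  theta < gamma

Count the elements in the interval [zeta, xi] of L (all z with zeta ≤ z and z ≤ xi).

4

The interval [zeta, xi] = {iota, omega, xi, zeta}, which has 4 elements.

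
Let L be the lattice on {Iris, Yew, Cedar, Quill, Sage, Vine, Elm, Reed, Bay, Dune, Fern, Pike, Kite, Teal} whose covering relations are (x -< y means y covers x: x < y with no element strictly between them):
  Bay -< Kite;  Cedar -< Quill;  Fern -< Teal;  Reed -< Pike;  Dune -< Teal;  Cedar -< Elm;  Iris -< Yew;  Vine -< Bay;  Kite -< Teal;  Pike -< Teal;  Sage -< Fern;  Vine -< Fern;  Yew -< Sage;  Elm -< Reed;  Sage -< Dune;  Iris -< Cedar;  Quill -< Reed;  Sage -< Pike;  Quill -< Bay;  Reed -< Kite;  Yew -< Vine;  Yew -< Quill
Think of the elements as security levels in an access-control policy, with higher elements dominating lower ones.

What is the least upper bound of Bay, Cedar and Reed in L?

Common upper bounds of {Bay, Cedar, Reed}: Kite, Teal.
The least among these is Kite.

Kite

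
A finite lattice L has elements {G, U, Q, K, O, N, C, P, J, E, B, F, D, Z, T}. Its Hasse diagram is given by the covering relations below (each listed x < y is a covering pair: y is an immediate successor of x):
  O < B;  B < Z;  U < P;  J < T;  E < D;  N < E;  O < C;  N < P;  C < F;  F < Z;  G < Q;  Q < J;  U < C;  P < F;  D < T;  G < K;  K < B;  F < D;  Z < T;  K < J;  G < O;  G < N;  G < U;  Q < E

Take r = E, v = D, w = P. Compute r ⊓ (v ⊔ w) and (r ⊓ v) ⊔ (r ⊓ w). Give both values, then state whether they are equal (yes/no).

E; E; yes

v ⊔ w = D, so r ⊓ (v ⊔ w) = E ⊓ D = E.
r ⊓ v = E and r ⊓ w = N, so (r ⊓ v) ⊔ (r ⊓ w) = E ⊔ N = E.
Equal: yes.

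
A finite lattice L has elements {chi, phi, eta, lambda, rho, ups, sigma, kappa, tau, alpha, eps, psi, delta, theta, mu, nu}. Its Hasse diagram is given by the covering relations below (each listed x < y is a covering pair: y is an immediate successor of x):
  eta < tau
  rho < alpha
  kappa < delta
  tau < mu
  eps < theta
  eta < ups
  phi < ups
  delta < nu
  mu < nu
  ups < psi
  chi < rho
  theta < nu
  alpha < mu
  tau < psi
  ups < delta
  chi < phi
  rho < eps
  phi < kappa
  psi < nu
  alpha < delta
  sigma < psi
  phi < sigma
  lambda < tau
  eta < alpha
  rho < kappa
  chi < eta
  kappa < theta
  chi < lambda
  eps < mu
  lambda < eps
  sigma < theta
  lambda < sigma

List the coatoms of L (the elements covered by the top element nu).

delta, mu, psi, theta

The coatoms are exactly the elements covered by nu: delta, mu, psi, theta.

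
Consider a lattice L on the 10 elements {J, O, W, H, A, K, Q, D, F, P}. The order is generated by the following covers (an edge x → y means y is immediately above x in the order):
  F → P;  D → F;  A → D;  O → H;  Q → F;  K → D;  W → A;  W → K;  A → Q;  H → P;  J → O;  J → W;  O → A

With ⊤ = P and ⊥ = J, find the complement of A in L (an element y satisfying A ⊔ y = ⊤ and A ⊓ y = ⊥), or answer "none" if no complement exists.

For every candidate y, either A ∨ y ≠ P or A ∧ y ≠ J; no complement exists.

none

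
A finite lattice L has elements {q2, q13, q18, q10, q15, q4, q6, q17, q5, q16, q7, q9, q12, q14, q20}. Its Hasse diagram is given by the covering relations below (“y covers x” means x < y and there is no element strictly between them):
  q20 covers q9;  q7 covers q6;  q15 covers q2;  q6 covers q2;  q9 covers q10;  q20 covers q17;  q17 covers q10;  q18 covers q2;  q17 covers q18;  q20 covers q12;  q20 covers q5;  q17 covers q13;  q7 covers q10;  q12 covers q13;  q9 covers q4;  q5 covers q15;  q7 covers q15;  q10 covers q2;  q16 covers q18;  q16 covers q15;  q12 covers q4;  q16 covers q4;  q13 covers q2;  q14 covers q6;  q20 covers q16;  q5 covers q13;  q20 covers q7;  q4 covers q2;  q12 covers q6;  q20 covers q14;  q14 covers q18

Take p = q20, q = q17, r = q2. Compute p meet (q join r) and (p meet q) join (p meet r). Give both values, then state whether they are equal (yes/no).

q17; q17; yes

q join r = q17, so p meet (q join r) = q20 meet q17 = q17.
p meet q = q17 and p meet r = q2, so (p meet q) join (p meet r) = q17 join q2 = q17.
Equal: yes.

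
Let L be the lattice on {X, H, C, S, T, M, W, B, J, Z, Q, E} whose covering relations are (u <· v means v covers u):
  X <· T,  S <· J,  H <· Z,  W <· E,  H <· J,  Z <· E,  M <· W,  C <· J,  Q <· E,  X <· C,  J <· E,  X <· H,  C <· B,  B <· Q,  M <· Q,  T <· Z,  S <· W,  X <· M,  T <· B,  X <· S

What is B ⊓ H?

Common lower bounds of {B, H}: X.
The greatest among these is X.

X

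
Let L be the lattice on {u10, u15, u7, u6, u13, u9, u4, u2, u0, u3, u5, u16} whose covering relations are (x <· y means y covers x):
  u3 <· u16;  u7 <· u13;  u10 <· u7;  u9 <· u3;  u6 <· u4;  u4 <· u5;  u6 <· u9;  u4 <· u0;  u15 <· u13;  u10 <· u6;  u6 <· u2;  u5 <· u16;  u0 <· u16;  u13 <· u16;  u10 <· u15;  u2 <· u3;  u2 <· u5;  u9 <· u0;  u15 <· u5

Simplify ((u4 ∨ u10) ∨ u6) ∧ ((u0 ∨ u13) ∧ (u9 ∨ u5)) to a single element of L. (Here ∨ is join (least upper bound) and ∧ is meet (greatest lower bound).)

u4

u4 ∨ u10 = u4
u4 ∨ u6 = u4
u0 ∨ u13 = u16
u9 ∨ u5 = u16
u16 ∧ u16 = u16
u4 ∧ u16 = u4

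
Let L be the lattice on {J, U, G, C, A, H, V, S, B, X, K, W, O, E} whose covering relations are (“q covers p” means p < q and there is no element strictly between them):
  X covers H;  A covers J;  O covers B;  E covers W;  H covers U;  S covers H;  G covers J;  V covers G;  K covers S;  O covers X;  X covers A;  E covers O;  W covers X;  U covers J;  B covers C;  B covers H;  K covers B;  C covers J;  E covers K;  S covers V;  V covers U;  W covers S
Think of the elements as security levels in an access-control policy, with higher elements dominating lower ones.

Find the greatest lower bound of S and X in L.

Common lower bounds of {S, X}: H, J, U.
The greatest among these is H.

H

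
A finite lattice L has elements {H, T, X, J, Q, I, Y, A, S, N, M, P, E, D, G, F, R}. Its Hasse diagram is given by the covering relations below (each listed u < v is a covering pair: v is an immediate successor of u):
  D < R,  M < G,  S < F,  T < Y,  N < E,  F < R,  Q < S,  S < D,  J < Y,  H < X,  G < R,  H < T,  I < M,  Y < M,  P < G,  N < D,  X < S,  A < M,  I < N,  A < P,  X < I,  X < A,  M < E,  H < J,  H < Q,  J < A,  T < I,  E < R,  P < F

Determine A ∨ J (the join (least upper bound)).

Common upper bounds of {A, J}: A, E, F, G, M, P, R.
The least among these is A.

A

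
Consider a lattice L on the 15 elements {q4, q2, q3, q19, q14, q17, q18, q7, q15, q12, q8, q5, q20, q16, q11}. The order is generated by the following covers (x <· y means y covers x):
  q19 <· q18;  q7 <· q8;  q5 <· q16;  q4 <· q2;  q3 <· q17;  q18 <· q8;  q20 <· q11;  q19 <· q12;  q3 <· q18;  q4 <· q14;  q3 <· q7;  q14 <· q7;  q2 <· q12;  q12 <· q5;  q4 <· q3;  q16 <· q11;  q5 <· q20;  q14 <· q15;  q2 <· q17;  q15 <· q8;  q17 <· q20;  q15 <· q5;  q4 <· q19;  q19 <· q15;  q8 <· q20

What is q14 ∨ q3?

q7

Common upper bounds of {q14, q3}: q11, q20, q7, q8.
The least among these is q7.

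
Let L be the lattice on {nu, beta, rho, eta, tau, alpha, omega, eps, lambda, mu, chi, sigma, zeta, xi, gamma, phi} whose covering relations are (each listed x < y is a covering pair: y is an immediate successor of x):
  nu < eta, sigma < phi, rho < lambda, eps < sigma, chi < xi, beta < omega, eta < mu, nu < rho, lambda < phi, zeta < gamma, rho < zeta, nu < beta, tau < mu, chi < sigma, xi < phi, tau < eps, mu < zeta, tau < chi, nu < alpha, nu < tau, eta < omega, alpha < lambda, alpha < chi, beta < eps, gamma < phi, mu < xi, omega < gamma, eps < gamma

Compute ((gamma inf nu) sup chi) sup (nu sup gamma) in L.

phi

gamma ∧ nu = nu
nu ∨ chi = chi
nu ∨ gamma = gamma
chi ∨ gamma = phi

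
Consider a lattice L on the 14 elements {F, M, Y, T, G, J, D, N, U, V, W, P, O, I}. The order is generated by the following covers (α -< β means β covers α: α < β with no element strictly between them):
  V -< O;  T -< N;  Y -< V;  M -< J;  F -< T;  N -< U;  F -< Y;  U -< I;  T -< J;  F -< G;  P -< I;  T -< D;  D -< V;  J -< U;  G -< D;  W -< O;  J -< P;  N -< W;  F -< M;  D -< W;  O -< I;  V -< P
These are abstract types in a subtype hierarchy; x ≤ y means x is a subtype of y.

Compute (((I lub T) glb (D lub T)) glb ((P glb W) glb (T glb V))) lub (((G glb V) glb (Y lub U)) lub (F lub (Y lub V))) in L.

V

I ∨ T = I
D ∨ T = D
I ∧ D = D
P ∧ W = D
T ∧ V = T
D ∧ T = T
D ∧ T = T
G ∧ V = G
Y ∨ U = I
G ∧ I = G
Y ∨ V = V
F ∨ V = V
G ∨ V = V
T ∨ V = V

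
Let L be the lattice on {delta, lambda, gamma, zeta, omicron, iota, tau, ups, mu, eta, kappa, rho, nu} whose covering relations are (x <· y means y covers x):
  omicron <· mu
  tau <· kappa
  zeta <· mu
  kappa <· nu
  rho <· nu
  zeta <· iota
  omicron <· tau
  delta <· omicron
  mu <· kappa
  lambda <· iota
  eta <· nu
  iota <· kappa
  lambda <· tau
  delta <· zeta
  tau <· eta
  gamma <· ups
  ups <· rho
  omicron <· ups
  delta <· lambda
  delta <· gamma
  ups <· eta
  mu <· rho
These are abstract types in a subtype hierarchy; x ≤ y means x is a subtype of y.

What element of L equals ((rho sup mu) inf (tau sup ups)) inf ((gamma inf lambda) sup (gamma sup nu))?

ups

rho ∨ mu = rho
tau ∨ ups = eta
rho ∧ eta = ups
gamma ∧ lambda = delta
gamma ∨ nu = nu
delta ∨ nu = nu
ups ∧ nu = ups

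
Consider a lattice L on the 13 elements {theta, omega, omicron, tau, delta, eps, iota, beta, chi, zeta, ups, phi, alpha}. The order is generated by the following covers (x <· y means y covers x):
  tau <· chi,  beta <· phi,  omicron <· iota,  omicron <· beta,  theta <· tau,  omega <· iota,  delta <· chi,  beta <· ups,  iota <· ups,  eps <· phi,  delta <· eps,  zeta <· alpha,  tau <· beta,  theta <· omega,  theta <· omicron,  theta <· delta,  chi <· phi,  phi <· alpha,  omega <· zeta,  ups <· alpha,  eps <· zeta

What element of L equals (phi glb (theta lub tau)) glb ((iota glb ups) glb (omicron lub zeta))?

theta ∨ tau = tau
phi ∧ tau = tau
iota ∧ ups = iota
omicron ∨ zeta = alpha
iota ∧ alpha = iota
tau ∧ iota = theta

theta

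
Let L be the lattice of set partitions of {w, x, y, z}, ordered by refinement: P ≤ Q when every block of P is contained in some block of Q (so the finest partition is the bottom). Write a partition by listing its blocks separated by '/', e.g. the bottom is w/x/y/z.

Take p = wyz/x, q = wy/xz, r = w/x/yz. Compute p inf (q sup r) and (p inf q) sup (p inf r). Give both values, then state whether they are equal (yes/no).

wyz/x; wyz/x; yes

q sup r = wxyz, so p inf (q sup r) = wyz/x inf wxyz = wyz/x.
p inf q = wy/x/z and p inf r = w/x/yz, so (p inf q) sup (p inf r) = wy/x/z sup w/x/yz = wyz/x.
Equal: yes.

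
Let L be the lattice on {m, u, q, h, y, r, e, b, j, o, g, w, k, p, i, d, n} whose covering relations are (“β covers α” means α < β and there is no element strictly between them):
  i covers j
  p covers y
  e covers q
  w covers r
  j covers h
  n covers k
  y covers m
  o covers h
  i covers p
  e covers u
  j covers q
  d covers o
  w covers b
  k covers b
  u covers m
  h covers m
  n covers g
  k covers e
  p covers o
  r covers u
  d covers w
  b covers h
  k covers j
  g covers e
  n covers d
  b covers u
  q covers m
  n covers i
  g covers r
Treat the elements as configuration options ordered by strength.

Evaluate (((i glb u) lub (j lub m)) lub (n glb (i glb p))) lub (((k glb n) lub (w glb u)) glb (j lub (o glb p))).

i

i ∧ u = m
j ∨ m = j
m ∨ j = j
i ∧ p = p
n ∧ p = p
j ∨ p = i
k ∧ n = k
w ∧ u = u
k ∨ u = k
o ∧ p = o
j ∨ o = i
k ∧ i = j
i ∨ j = i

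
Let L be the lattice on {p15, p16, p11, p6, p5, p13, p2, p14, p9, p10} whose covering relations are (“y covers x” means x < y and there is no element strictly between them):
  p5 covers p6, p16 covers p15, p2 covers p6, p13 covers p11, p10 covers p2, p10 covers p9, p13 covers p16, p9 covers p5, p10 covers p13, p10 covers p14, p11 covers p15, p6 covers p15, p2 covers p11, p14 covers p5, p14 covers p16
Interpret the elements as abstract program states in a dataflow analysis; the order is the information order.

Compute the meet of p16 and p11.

Common lower bounds of {p16, p11}: p15.
The greatest among these is p15.

p15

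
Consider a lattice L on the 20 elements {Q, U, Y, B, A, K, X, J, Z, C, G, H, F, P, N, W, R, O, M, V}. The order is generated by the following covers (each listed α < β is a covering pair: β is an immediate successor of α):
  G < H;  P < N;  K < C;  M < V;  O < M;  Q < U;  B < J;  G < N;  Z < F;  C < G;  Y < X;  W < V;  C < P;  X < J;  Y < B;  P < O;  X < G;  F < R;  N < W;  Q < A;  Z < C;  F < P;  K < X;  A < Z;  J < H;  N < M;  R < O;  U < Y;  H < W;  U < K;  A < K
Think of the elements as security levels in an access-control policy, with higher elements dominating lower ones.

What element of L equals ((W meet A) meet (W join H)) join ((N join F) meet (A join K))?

W ∧ A = A
W ∨ H = W
A ∧ W = A
N ∨ F = N
A ∨ K = K
N ∧ K = K
A ∨ K = K

K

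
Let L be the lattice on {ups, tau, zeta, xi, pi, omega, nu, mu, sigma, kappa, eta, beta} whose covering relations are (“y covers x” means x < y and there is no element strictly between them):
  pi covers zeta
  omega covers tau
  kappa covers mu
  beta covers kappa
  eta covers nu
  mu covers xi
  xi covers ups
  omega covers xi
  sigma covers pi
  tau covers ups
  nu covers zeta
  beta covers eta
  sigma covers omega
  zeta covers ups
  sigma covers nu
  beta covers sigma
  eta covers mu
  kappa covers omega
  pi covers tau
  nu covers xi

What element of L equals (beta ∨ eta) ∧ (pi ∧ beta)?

beta ∨ eta = beta
pi ∧ beta = pi
beta ∧ pi = pi

pi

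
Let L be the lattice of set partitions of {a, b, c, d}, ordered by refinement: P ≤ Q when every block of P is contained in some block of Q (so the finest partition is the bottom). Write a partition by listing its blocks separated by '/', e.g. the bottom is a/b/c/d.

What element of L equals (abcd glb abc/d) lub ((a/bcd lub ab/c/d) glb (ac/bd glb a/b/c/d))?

abcd ∧ abc/d = abc/d
a/bcd ∨ ab/c/d = abcd
ac/bd ∧ a/b/c/d = a/b/c/d
abcd ∧ a/b/c/d = a/b/c/d
abc/d ∨ a/b/c/d = abc/d

abc/d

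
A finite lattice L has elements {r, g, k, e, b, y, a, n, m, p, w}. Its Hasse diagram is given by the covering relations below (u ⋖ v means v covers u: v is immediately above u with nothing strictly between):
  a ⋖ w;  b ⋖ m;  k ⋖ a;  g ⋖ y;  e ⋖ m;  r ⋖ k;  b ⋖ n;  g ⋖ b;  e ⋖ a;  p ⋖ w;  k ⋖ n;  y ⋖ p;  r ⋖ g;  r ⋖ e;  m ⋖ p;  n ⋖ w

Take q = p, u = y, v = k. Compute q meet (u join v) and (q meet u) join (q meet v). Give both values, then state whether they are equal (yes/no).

p; y; no

u join v = w, so q meet (u join v) = p meet w = p.
q meet u = y and q meet v = r, so (q meet u) join (q meet v) = y join r = y.
Equal: no.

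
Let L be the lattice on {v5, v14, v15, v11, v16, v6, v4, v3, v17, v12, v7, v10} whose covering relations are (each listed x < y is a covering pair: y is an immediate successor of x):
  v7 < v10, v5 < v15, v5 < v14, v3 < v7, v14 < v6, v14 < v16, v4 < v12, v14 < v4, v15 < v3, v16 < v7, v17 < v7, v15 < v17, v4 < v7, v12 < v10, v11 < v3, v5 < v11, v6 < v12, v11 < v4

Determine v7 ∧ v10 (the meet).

v7

Common lower bounds of {v7, v10}: v11, v14, v15, v16, v17, v3, v4, v5, v7.
The greatest among these is v7.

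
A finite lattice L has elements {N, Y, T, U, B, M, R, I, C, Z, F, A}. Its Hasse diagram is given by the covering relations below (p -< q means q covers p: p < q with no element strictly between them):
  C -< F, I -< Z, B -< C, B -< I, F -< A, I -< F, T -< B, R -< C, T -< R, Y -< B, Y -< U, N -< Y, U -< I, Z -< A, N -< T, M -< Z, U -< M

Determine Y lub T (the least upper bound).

Common upper bounds of {Y, T}: A, B, C, F, I, Z.
The least among these is B.

B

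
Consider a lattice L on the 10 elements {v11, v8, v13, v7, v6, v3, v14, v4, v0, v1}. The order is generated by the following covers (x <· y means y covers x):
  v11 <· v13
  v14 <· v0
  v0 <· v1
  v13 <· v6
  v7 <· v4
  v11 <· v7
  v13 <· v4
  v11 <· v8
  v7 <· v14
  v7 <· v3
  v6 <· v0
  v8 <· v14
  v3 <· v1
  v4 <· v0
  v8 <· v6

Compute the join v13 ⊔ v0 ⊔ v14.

v0

Common upper bounds of {v13, v0, v14}: v0, v1.
The least among these is v0.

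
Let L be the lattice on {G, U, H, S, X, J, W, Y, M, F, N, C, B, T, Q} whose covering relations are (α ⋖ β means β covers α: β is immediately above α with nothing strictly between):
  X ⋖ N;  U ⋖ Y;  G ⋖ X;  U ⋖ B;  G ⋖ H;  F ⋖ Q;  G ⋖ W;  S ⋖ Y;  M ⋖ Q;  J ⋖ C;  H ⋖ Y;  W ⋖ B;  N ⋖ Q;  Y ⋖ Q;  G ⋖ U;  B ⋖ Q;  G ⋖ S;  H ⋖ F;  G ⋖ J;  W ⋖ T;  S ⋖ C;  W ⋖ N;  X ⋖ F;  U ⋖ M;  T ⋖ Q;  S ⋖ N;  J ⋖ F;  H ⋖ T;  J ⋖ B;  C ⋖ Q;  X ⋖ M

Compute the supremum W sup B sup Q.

Common upper bounds of {W, B, Q}: Q.
The least among these is Q.

Q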